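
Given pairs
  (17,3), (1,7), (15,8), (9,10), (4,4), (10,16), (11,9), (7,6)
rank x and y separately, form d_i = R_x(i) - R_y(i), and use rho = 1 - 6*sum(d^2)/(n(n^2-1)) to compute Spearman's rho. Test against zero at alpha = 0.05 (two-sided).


Step 1: Rank x and y separately (midranks; no ties here).
rank(x): 17->8, 1->1, 15->7, 9->4, 4->2, 10->5, 11->6, 7->3
rank(y): 3->1, 7->4, 8->5, 10->7, 4->2, 16->8, 9->6, 6->3
Step 2: d_i = R_x(i) - R_y(i); compute d_i^2.
  (8-1)^2=49, (1-4)^2=9, (7-5)^2=4, (4-7)^2=9, (2-2)^2=0, (5-8)^2=9, (6-6)^2=0, (3-3)^2=0
sum(d^2) = 80.
Step 3: rho = 1 - 6*80 / (8*(8^2 - 1)) = 1 - 480/504 = 0.047619.
Step 4: Under H0, t = rho * sqrt((n-2)/(1-rho^2)) = 0.1168 ~ t(6).
Step 5: Two-sided p-value from the t-distribution with 6 df = 0.910849.
Step 6: alpha = 0.05. fail to reject H0.

rho = 0.0476, p = 0.910849, fail to reject H0 at alpha = 0.05.


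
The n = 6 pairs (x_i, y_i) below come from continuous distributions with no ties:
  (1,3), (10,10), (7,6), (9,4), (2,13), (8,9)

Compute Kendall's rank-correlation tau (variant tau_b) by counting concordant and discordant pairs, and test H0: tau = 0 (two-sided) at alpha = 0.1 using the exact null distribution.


Step 1: Enumerate the 15 unordered pairs (i,j) with i<j and classify each by sign(x_j-x_i) * sign(y_j-y_i).
  (1,2):dx=+9,dy=+7->C; (1,3):dx=+6,dy=+3->C; (1,4):dx=+8,dy=+1->C; (1,5):dx=+1,dy=+10->C
  (1,6):dx=+7,dy=+6->C; (2,3):dx=-3,dy=-4->C; (2,4):dx=-1,dy=-6->C; (2,5):dx=-8,dy=+3->D
  (2,6):dx=-2,dy=-1->C; (3,4):dx=+2,dy=-2->D; (3,5):dx=-5,dy=+7->D; (3,6):dx=+1,dy=+3->C
  (4,5):dx=-7,dy=+9->D; (4,6):dx=-1,dy=+5->D; (5,6):dx=+6,dy=-4->D
Step 2: C = 9, D = 6, total pairs = 15.
Step 3: tau = (C - D)/(n(n-1)/2) = (9 - 6)/15 = 0.200000.
Step 4: Exact two-sided p-value (enumerate n! = 720 permutations of y under H0): p = 0.719444.
Step 5: alpha = 0.1. fail to reject H0.

tau_b = 0.2000 (C=9, D=6), p = 0.719444, fail to reject H0.


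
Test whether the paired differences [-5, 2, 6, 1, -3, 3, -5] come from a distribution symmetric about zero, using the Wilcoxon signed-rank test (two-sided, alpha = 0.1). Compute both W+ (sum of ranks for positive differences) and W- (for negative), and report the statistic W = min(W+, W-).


Step 1: Drop any zero differences (none here) and take |d_i|.
|d| = [5, 2, 6, 1, 3, 3, 5]
Step 2: Midrank |d_i| (ties get averaged ranks).
ranks: |5|->5.5, |2|->2, |6|->7, |1|->1, |3|->3.5, |3|->3.5, |5|->5.5
Step 3: Attach original signs; sum ranks with positive sign and with negative sign.
W+ = 2 + 7 + 1 + 3.5 = 13.5
W- = 5.5 + 3.5 + 5.5 = 14.5
(Check: W+ + W- = 28 should equal n(n+1)/2 = 28.)
Step 4: Test statistic W = min(W+, W-) = 13.5.
Step 5: Ties in |d|, so use the tie-corrected normal approximation.
        E[W] = n(n+1)/4 = 7*8/4 = 14.
        Tie groups: |d|=3 (t=2), |d|=5 (t=2); sum(t^3 - t) = 12.
        Var[W] = n(n+1)(2n+1)/24 - sum(t^3-t)/48 = 840/24 - 12/48 = 34.75.
        z = (W - E[W]) / sqrt(Var[W]) = (13.5 - 14) / 5.8949 = -0.0848.
        Two-sided p = 2*Phi(z) = 0.932405.
Step 6: alpha = 0.1. fail to reject H0.

W+ = 13.5, W- = 14.5, W = min = 13.5, p = 0.932405, fail to reject H0.


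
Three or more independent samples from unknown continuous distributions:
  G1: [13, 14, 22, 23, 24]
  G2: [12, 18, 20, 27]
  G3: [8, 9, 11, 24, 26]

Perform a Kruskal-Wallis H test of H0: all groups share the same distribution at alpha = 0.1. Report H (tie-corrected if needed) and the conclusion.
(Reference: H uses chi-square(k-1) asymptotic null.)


Step 1: Combine all N = 14 observations and assign midranks.
sorted (value, group, rank): (8,G3,1), (9,G3,2), (11,G3,3), (12,G2,4), (13,G1,5), (14,G1,6), (18,G2,7), (20,G2,8), (22,G1,9), (23,G1,10), (24,G1,11.5), (24,G3,11.5), (26,G3,13), (27,G2,14)
Step 2: Sum ranks within each group.
R_1 = 41.5 (n_1 = 5)
R_2 = 33 (n_2 = 4)
R_3 = 30.5 (n_3 = 5)
Step 3: H = 12/(N(N+1)) * sum(R_i^2/n_i) - 3(N+1)
     = 12/(14*15) * (41.5^2/5 + 33^2/4 + 30.5^2/5) - 3*15
     = 0.057143 * 802.75 - 45
     = 0.871429.
Step 4: Ties present; correction factor C = 1 - 6/(14^3 - 14) = 0.997802. Corrected H = 0.871429 / 0.997802 = 0.873348.
Step 5: Under H0, H ~ chi^2(2); p-value = 0.646182.
Step 6: alpha = 0.1. fail to reject H0.

H = 0.8733, df = 2, p = 0.646182, fail to reject H0.


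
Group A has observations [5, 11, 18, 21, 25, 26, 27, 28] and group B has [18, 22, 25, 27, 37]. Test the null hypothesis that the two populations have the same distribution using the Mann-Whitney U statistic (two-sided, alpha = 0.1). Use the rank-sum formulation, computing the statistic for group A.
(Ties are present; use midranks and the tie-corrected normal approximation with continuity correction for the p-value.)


Step 1: Combine and sort all 13 observations; assign midranks.
sorted (value, group): (5,X), (11,X), (18,X), (18,Y), (21,X), (22,Y), (25,X), (25,Y), (26,X), (27,X), (27,Y), (28,X), (37,Y)
ranks: 5->1, 11->2, 18->3.5, 18->3.5, 21->5, 22->6, 25->7.5, 25->7.5, 26->9, 27->10.5, 27->10.5, 28->12, 37->13
Step 2: Rank sum for X: R1 = 1 + 2 + 3.5 + 5 + 7.5 + 9 + 10.5 + 12 = 50.5.
Step 3: U_X = R1 - n1(n1+1)/2 = 50.5 - 8*9/2 = 50.5 - 36 = 14.5.
       U_Y = n1*n2 - U_X = 40 - 14.5 = 25.5.
Step 4: Ties are present, so use the tie-corrected normal approximation (with continuity correction) for the p-value.
Step 5: p-value = 0.462364; compare to alpha = 0.1. fail to reject H0.

U_X = 14.5, p = 0.462364, fail to reject H0 at alpha = 0.1.


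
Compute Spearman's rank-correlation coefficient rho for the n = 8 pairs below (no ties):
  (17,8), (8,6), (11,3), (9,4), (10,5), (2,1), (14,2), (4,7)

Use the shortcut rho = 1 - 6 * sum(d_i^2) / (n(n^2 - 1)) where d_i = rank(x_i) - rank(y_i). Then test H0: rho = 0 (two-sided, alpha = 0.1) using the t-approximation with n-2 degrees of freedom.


Step 1: Rank x and y separately (midranks; no ties here).
rank(x): 17->8, 8->3, 11->6, 9->4, 10->5, 2->1, 14->7, 4->2
rank(y): 8->8, 6->6, 3->3, 4->4, 5->5, 1->1, 2->2, 7->7
Step 2: d_i = R_x(i) - R_y(i); compute d_i^2.
  (8-8)^2=0, (3-6)^2=9, (6-3)^2=9, (4-4)^2=0, (5-5)^2=0, (1-1)^2=0, (7-2)^2=25, (2-7)^2=25
sum(d^2) = 68.
Step 3: rho = 1 - 6*68 / (8*(8^2 - 1)) = 1 - 408/504 = 0.190476.
Step 4: Under H0, t = rho * sqrt((n-2)/(1-rho^2)) = 0.4753 ~ t(6).
Step 5: Two-sided p-value from the t-distribution with 6 df = 0.651401.
Step 6: alpha = 0.1. fail to reject H0.

rho = 0.1905, p = 0.651401, fail to reject H0 at alpha = 0.1.


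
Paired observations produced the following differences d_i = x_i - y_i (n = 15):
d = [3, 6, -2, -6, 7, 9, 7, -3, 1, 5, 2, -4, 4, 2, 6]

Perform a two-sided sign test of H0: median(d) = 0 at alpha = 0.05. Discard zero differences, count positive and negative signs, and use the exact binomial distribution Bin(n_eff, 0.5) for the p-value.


Step 1: Discard zero differences. Original n = 15; n_eff = number of nonzero differences = 15.
Nonzero differences (with sign): +3, +6, -2, -6, +7, +9, +7, -3, +1, +5, +2, -4, +4, +2, +6
Step 2: Count signs: positive = 11, negative = 4.
Step 3: Under H0: P(positive) = 0.5, so the number of positives S ~ Bin(15, 0.5).
Step 4: Two-sided exact p-value = sum of Bin(15,0.5) probabilities at or below the observed probability = 0.118469.
Step 5: alpha = 0.05. fail to reject H0.

n_eff = 15, pos = 11, neg = 4, p = 0.118469, fail to reject H0.


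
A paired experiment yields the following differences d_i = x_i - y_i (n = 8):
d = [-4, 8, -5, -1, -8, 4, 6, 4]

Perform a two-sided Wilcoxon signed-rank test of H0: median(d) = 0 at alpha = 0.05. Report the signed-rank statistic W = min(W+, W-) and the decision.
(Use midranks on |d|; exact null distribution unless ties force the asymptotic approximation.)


Step 1: Drop any zero differences (none here) and take |d_i|.
|d| = [4, 8, 5, 1, 8, 4, 6, 4]
Step 2: Midrank |d_i| (ties get averaged ranks).
ranks: |4|->3, |8|->7.5, |5|->5, |1|->1, |8|->7.5, |4|->3, |6|->6, |4|->3
Step 3: Attach original signs; sum ranks with positive sign and with negative sign.
W+ = 7.5 + 3 + 6 + 3 = 19.5
W- = 3 + 5 + 1 + 7.5 = 16.5
(Check: W+ + W- = 36 should equal n(n+1)/2 = 36.)
Step 4: Test statistic W = min(W+, W-) = 16.5.
Step 5: Ties in |d|, so use the tie-corrected normal approximation.
        E[W] = n(n+1)/4 = 8*9/4 = 18.
        Tie groups: |d|=4 (t=3), |d|=8 (t=2); sum(t^3 - t) = 30.
        Var[W] = n(n+1)(2n+1)/24 - sum(t^3-t)/48 = 1224/24 - 30/48 = 50.375.
        z = (W - E[W]) / sqrt(Var[W]) = (16.5 - 18) / 7.0975 = -0.2113.
        Two-sided p = 2*Phi(z) = 0.832621.
Step 6: alpha = 0.05. fail to reject H0.

W+ = 19.5, W- = 16.5, W = min = 16.5, p = 0.832621, fail to reject H0.


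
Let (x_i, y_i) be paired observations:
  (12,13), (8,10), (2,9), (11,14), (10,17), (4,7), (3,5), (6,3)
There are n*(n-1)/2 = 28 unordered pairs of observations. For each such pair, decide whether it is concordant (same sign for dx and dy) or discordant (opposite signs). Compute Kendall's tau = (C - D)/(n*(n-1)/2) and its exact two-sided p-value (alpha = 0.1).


Step 1: Enumerate the 28 unordered pairs (i,j) with i<j and classify each by sign(x_j-x_i) * sign(y_j-y_i).
  (1,2):dx=-4,dy=-3->C; (1,3):dx=-10,dy=-4->C; (1,4):dx=-1,dy=+1->D; (1,5):dx=-2,dy=+4->D
  (1,6):dx=-8,dy=-6->C; (1,7):dx=-9,dy=-8->C; (1,8):dx=-6,dy=-10->C; (2,3):dx=-6,dy=-1->C
  (2,4):dx=+3,dy=+4->C; (2,5):dx=+2,dy=+7->C; (2,6):dx=-4,dy=-3->C; (2,7):dx=-5,dy=-5->C
  (2,8):dx=-2,dy=-7->C; (3,4):dx=+9,dy=+5->C; (3,5):dx=+8,dy=+8->C; (3,6):dx=+2,dy=-2->D
  (3,7):dx=+1,dy=-4->D; (3,8):dx=+4,dy=-6->D; (4,5):dx=-1,dy=+3->D; (4,6):dx=-7,dy=-7->C
  (4,7):dx=-8,dy=-9->C; (4,8):dx=-5,dy=-11->C; (5,6):dx=-6,dy=-10->C; (5,7):dx=-7,dy=-12->C
  (5,8):dx=-4,dy=-14->C; (6,7):dx=-1,dy=-2->C; (6,8):dx=+2,dy=-4->D; (7,8):dx=+3,dy=-2->D
Step 2: C = 20, D = 8, total pairs = 28.
Step 3: tau = (C - D)/(n(n-1)/2) = (20 - 8)/28 = 0.428571.
Step 4: Exact two-sided p-value (enumerate n! = 40320 permutations of y under H0): p = 0.178869.
Step 5: alpha = 0.1. fail to reject H0.

tau_b = 0.4286 (C=20, D=8), p = 0.178869, fail to reject H0.


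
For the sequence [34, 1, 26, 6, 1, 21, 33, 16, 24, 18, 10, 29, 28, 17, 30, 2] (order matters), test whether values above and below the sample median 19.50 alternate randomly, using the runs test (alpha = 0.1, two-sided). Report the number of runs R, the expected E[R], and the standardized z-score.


Step 1: Compute median = 19.50; label A = above, B = below.
Labels in order: ABABBAABABBAABAB  (n_A = 8, n_B = 8)
Step 2: Count runs R = 12.
Step 3: Under H0 (random ordering), E[R] = 2*n_A*n_B/(n_A+n_B) + 1 = 2*8*8/16 + 1 = 9.0000.
        Var[R] = 2*n_A*n_B*(2*n_A*n_B - n_A - n_B) / ((n_A+n_B)^2 * (n_A+n_B-1)) = 14336/3840 = 3.7333.
        SD[R] = 1.9322.
Step 4: Continuity-corrected z = (R - 0.5 - E[R]) / SD[R] = (12 - 0.5 - 9.0000) / 1.9322 = 1.2939.
Step 5: Two-sided p-value via normal approximation = 2*(1 - Phi(|z|)) = 0.195709.
Step 6: alpha = 0.1. fail to reject H0.

R = 12, z = 1.2939, p = 0.195709, fail to reject H0.


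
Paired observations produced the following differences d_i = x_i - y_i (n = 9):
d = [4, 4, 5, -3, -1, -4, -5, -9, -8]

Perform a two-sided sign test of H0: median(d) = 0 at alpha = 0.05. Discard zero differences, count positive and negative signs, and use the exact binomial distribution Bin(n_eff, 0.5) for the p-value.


Step 1: Discard zero differences. Original n = 9; n_eff = number of nonzero differences = 9.
Nonzero differences (with sign): +4, +4, +5, -3, -1, -4, -5, -9, -8
Step 2: Count signs: positive = 3, negative = 6.
Step 3: Under H0: P(positive) = 0.5, so the number of positives S ~ Bin(9, 0.5).
Step 4: Two-sided exact p-value = sum of Bin(9,0.5) probabilities at or below the observed probability = 0.507812.
Step 5: alpha = 0.05. fail to reject H0.

n_eff = 9, pos = 3, neg = 6, p = 0.507812, fail to reject H0.


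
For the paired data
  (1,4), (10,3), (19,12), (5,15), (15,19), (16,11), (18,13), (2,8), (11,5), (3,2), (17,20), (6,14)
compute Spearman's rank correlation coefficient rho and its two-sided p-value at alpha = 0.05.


Step 1: Rank x and y separately (midranks; no ties here).
rank(x): 1->1, 10->6, 19->12, 5->4, 15->8, 16->9, 18->11, 2->2, 11->7, 3->3, 17->10, 6->5
rank(y): 4->3, 3->2, 12->7, 15->10, 19->11, 11->6, 13->8, 8->5, 5->4, 2->1, 20->12, 14->9
Step 2: d_i = R_x(i) - R_y(i); compute d_i^2.
  (1-3)^2=4, (6-2)^2=16, (12-7)^2=25, (4-10)^2=36, (8-11)^2=9, (9-6)^2=9, (11-8)^2=9, (2-5)^2=9, (7-4)^2=9, (3-1)^2=4, (10-12)^2=4, (5-9)^2=16
sum(d^2) = 150.
Step 3: rho = 1 - 6*150 / (12*(12^2 - 1)) = 1 - 900/1716 = 0.475524.
Step 4: Under H0, t = rho * sqrt((n-2)/(1-rho^2)) = 1.7094 ~ t(10).
Step 5: Two-sided p-value from the t-distribution with 10 df = 0.118176.
Step 6: alpha = 0.05. fail to reject H0.

rho = 0.4755, p = 0.118176, fail to reject H0 at alpha = 0.05.


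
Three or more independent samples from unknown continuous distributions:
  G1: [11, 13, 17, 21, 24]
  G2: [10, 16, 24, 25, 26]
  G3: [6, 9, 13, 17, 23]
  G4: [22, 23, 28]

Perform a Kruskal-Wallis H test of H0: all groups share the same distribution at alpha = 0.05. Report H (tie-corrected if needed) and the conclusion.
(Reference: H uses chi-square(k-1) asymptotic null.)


Step 1: Combine all N = 18 observations and assign midranks.
sorted (value, group, rank): (6,G3,1), (9,G3,2), (10,G2,3), (11,G1,4), (13,G1,5.5), (13,G3,5.5), (16,G2,7), (17,G1,8.5), (17,G3,8.5), (21,G1,10), (22,G4,11), (23,G3,12.5), (23,G4,12.5), (24,G1,14.5), (24,G2,14.5), (25,G2,16), (26,G2,17), (28,G4,18)
Step 2: Sum ranks within each group.
R_1 = 42.5 (n_1 = 5)
R_2 = 57.5 (n_2 = 5)
R_3 = 29.5 (n_3 = 5)
R_4 = 41.5 (n_4 = 3)
Step 3: H = 12/(N(N+1)) * sum(R_i^2/n_i) - 3(N+1)
     = 12/(18*19) * (42.5^2/5 + 57.5^2/5 + 29.5^2/5 + 41.5^2/3) - 3*19
     = 0.035088 * 1770.63 - 57
     = 5.127485.
Step 4: Ties present; correction factor C = 1 - 24/(18^3 - 18) = 0.995872. Corrected H = 5.127485 / 0.995872 = 5.148739.
Step 5: Under H0, H ~ chi^2(3); p-value = 0.161224.
Step 6: alpha = 0.05. fail to reject H0.

H = 5.1487, df = 3, p = 0.161224, fail to reject H0.


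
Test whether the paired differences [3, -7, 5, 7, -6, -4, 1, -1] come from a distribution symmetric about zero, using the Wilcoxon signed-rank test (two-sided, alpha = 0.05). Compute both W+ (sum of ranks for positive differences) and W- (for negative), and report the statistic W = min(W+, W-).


Step 1: Drop any zero differences (none here) and take |d_i|.
|d| = [3, 7, 5, 7, 6, 4, 1, 1]
Step 2: Midrank |d_i| (ties get averaged ranks).
ranks: |3|->3, |7|->7.5, |5|->5, |7|->7.5, |6|->6, |4|->4, |1|->1.5, |1|->1.5
Step 3: Attach original signs; sum ranks with positive sign and with negative sign.
W+ = 3 + 5 + 7.5 + 1.5 = 17
W- = 7.5 + 6 + 4 + 1.5 = 19
(Check: W+ + W- = 36 should equal n(n+1)/2 = 36.)
Step 4: Test statistic W = min(W+, W-) = 17.
Step 5: Ties in |d|, so use the tie-corrected normal approximation.
        E[W] = n(n+1)/4 = 8*9/4 = 18.
        Tie groups: |d|=1 (t=2), |d|=7 (t=2); sum(t^3 - t) = 12.
        Var[W] = n(n+1)(2n+1)/24 - sum(t^3-t)/48 = 1224/24 - 12/48 = 50.75.
        z = (W - E[W]) / sqrt(Var[W]) = (17 - 18) / 7.1239 = -0.1404.
        Two-sided p = 2*Phi(z) = 0.888366.
Step 6: alpha = 0.05. fail to reject H0.

W+ = 17, W- = 19, W = min = 17, p = 0.888366, fail to reject H0.


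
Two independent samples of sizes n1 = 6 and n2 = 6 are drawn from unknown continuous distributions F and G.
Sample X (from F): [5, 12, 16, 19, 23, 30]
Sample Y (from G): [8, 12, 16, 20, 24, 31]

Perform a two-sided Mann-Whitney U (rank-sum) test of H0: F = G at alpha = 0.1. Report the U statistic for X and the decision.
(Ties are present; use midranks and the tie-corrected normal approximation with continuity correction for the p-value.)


Step 1: Combine and sort all 12 observations; assign midranks.
sorted (value, group): (5,X), (8,Y), (12,X), (12,Y), (16,X), (16,Y), (19,X), (20,Y), (23,X), (24,Y), (30,X), (31,Y)
ranks: 5->1, 8->2, 12->3.5, 12->3.5, 16->5.5, 16->5.5, 19->7, 20->8, 23->9, 24->10, 30->11, 31->12
Step 2: Rank sum for X: R1 = 1 + 3.5 + 5.5 + 7 + 9 + 11 = 37.
Step 3: U_X = R1 - n1(n1+1)/2 = 37 - 6*7/2 = 37 - 21 = 16.
       U_Y = n1*n2 - U_X = 36 - 16 = 20.
Step 4: Ties are present, so use the tie-corrected normal approximation (with continuity correction) for the p-value.
Step 5: p-value = 0.809527; compare to alpha = 0.1. fail to reject H0.

U_X = 16, p = 0.809527, fail to reject H0 at alpha = 0.1.


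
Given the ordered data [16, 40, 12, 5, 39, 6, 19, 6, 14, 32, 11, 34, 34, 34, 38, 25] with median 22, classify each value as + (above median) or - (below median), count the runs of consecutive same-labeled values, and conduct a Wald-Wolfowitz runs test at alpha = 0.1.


Step 1: Compute median = 22; label A = above, B = below.
Labels in order: BABBABBBBABAAAAA  (n_A = 8, n_B = 8)
Step 2: Count runs R = 8.
Step 3: Under H0 (random ordering), E[R] = 2*n_A*n_B/(n_A+n_B) + 1 = 2*8*8/16 + 1 = 9.0000.
        Var[R] = 2*n_A*n_B*(2*n_A*n_B - n_A - n_B) / ((n_A+n_B)^2 * (n_A+n_B-1)) = 14336/3840 = 3.7333.
        SD[R] = 1.9322.
Step 4: Continuity-corrected z = (R + 0.5 - E[R]) / SD[R] = (8 + 0.5 - 9.0000) / 1.9322 = -0.2588.
Step 5: Two-sided p-value via normal approximation = 2*(1 - Phi(|z|)) = 0.795809.
Step 6: alpha = 0.1. fail to reject H0.

R = 8, z = -0.2588, p = 0.795809, fail to reject H0.


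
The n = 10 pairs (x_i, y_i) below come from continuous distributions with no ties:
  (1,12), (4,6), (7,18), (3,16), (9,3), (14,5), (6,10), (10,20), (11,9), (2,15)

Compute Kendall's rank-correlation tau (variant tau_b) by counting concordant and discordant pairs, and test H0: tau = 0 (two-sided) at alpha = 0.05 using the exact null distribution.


Step 1: Enumerate the 45 unordered pairs (i,j) with i<j and classify each by sign(x_j-x_i) * sign(y_j-y_i).
  (1,2):dx=+3,dy=-6->D; (1,3):dx=+6,dy=+6->C; (1,4):dx=+2,dy=+4->C; (1,5):dx=+8,dy=-9->D
  (1,6):dx=+13,dy=-7->D; (1,7):dx=+5,dy=-2->D; (1,8):dx=+9,dy=+8->C; (1,9):dx=+10,dy=-3->D
  (1,10):dx=+1,dy=+3->C; (2,3):dx=+3,dy=+12->C; (2,4):dx=-1,dy=+10->D; (2,5):dx=+5,dy=-3->D
  (2,6):dx=+10,dy=-1->D; (2,7):dx=+2,dy=+4->C; (2,8):dx=+6,dy=+14->C; (2,9):dx=+7,dy=+3->C
  (2,10):dx=-2,dy=+9->D; (3,4):dx=-4,dy=-2->C; (3,5):dx=+2,dy=-15->D; (3,6):dx=+7,dy=-13->D
  (3,7):dx=-1,dy=-8->C; (3,8):dx=+3,dy=+2->C; (3,9):dx=+4,dy=-9->D; (3,10):dx=-5,dy=-3->C
  (4,5):dx=+6,dy=-13->D; (4,6):dx=+11,dy=-11->D; (4,7):dx=+3,dy=-6->D; (4,8):dx=+7,dy=+4->C
  (4,9):dx=+8,dy=-7->D; (4,10):dx=-1,dy=-1->C; (5,6):dx=+5,dy=+2->C; (5,7):dx=-3,dy=+7->D
  (5,8):dx=+1,dy=+17->C; (5,9):dx=+2,dy=+6->C; (5,10):dx=-7,dy=+12->D; (6,7):dx=-8,dy=+5->D
  (6,8):dx=-4,dy=+15->D; (6,9):dx=-3,dy=+4->D; (6,10):dx=-12,dy=+10->D; (7,8):dx=+4,dy=+10->C
  (7,9):dx=+5,dy=-1->D; (7,10):dx=-4,dy=+5->D; (8,9):dx=+1,dy=-11->D; (8,10):dx=-8,dy=-5->C
  (9,10):dx=-9,dy=+6->D
Step 2: C = 19, D = 26, total pairs = 45.
Step 3: tau = (C - D)/(n(n-1)/2) = (19 - 26)/45 = -0.155556.
Step 4: Exact two-sided p-value (enumerate n! = 3628800 permutations of y under H0): p = 0.600654.
Step 5: alpha = 0.05. fail to reject H0.

tau_b = -0.1556 (C=19, D=26), p = 0.600654, fail to reject H0.


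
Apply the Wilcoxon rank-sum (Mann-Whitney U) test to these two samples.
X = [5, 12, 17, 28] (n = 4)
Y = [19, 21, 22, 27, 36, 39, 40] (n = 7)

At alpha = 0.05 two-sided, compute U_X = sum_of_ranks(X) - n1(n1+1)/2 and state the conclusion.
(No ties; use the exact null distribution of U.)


Step 1: Combine and sort all 11 observations; assign midranks.
sorted (value, group): (5,X), (12,X), (17,X), (19,Y), (21,Y), (22,Y), (27,Y), (28,X), (36,Y), (39,Y), (40,Y)
ranks: 5->1, 12->2, 17->3, 19->4, 21->5, 22->6, 27->7, 28->8, 36->9, 39->10, 40->11
Step 2: Rank sum for X: R1 = 1 + 2 + 3 + 8 = 14.
Step 3: U_X = R1 - n1(n1+1)/2 = 14 - 4*5/2 = 14 - 10 = 4.
       U_Y = n1*n2 - U_X = 28 - 4 = 24.
Step 4: No ties, so the exact null distribution of U (based on enumerating the C(11,4) = 330 equally likely rank assignments) gives the two-sided p-value.
Step 5: p-value = 0.072727; compare to alpha = 0.05. fail to reject H0.

U_X = 4, p = 0.072727, fail to reject H0 at alpha = 0.05.


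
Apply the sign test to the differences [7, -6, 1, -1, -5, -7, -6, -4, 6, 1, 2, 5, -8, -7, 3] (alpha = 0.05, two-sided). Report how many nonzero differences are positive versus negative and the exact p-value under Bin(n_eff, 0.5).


Step 1: Discard zero differences. Original n = 15; n_eff = number of nonzero differences = 15.
Nonzero differences (with sign): +7, -6, +1, -1, -5, -7, -6, -4, +6, +1, +2, +5, -8, -7, +3
Step 2: Count signs: positive = 7, negative = 8.
Step 3: Under H0: P(positive) = 0.5, so the number of positives S ~ Bin(15, 0.5).
Step 4: Two-sided exact p-value = sum of Bin(15,0.5) probabilities at or below the observed probability = 1.000000.
Step 5: alpha = 0.05. fail to reject H0.

n_eff = 15, pos = 7, neg = 8, p = 1.000000, fail to reject H0.


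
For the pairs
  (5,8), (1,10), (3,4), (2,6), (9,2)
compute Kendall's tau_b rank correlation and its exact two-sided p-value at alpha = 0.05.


Step 1: Enumerate the 10 unordered pairs (i,j) with i<j and classify each by sign(x_j-x_i) * sign(y_j-y_i).
  (1,2):dx=-4,dy=+2->D; (1,3):dx=-2,dy=-4->C; (1,4):dx=-3,dy=-2->C; (1,5):dx=+4,dy=-6->D
  (2,3):dx=+2,dy=-6->D; (2,4):dx=+1,dy=-4->D; (2,5):dx=+8,dy=-8->D; (3,4):dx=-1,dy=+2->D
  (3,5):dx=+6,dy=-2->D; (4,5):dx=+7,dy=-4->D
Step 2: C = 2, D = 8, total pairs = 10.
Step 3: tau = (C - D)/(n(n-1)/2) = (2 - 8)/10 = -0.600000.
Step 4: Exact two-sided p-value (enumerate n! = 120 permutations of y under H0): p = 0.233333.
Step 5: alpha = 0.05. fail to reject H0.

tau_b = -0.6000 (C=2, D=8), p = 0.233333, fail to reject H0.


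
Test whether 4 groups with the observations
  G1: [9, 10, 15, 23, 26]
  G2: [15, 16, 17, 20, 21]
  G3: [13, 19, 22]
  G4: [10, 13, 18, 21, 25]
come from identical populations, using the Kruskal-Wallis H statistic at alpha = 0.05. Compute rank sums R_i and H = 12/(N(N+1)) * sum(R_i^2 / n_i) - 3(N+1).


Step 1: Combine all N = 18 observations and assign midranks.
sorted (value, group, rank): (9,G1,1), (10,G1,2.5), (10,G4,2.5), (13,G3,4.5), (13,G4,4.5), (15,G1,6.5), (15,G2,6.5), (16,G2,8), (17,G2,9), (18,G4,10), (19,G3,11), (20,G2,12), (21,G2,13.5), (21,G4,13.5), (22,G3,15), (23,G1,16), (25,G4,17), (26,G1,18)
Step 2: Sum ranks within each group.
R_1 = 44 (n_1 = 5)
R_2 = 49 (n_2 = 5)
R_3 = 30.5 (n_3 = 3)
R_4 = 47.5 (n_4 = 5)
Step 3: H = 12/(N(N+1)) * sum(R_i^2/n_i) - 3(N+1)
     = 12/(18*19) * (44^2/5 + 49^2/5 + 30.5^2/3 + 47.5^2/5) - 3*19
     = 0.035088 * 1628.73 - 57
     = 0.148538.
Step 4: Ties present; correction factor C = 1 - 24/(18^3 - 18) = 0.995872. Corrected H = 0.148538 / 0.995872 = 0.149154.
Step 5: Under H0, H ~ chi^2(3); p-value = 0.985347.
Step 6: alpha = 0.05. fail to reject H0.

H = 0.1492, df = 3, p = 0.985347, fail to reject H0.


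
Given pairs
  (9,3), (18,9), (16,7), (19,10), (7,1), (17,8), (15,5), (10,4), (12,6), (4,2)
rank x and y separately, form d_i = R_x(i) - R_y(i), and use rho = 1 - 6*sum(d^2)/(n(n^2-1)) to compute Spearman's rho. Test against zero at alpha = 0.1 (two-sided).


Step 1: Rank x and y separately (midranks; no ties here).
rank(x): 9->3, 18->9, 16->7, 19->10, 7->2, 17->8, 15->6, 10->4, 12->5, 4->1
rank(y): 3->3, 9->9, 7->7, 10->10, 1->1, 8->8, 5->5, 4->4, 6->6, 2->2
Step 2: d_i = R_x(i) - R_y(i); compute d_i^2.
  (3-3)^2=0, (9-9)^2=0, (7-7)^2=0, (10-10)^2=0, (2-1)^2=1, (8-8)^2=0, (6-5)^2=1, (4-4)^2=0, (5-6)^2=1, (1-2)^2=1
sum(d^2) = 4.
Step 3: rho = 1 - 6*4 / (10*(10^2 - 1)) = 1 - 24/990 = 0.975758.
Step 4: Under H0, t = rho * sqrt((n-2)/(1-rho^2)) = 12.6105 ~ t(8).
Step 5: Two-sided p-value from the t-distribution with 8 df = 0.000001.
Step 6: alpha = 0.1. reject H0.

rho = 0.9758, p = 0.000001, reject H0 at alpha = 0.1.


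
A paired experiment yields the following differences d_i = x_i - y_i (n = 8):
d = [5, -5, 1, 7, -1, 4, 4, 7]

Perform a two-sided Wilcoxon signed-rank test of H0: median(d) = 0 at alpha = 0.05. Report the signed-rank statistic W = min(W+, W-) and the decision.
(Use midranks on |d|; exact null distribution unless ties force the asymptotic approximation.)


Step 1: Drop any zero differences (none here) and take |d_i|.
|d| = [5, 5, 1, 7, 1, 4, 4, 7]
Step 2: Midrank |d_i| (ties get averaged ranks).
ranks: |5|->5.5, |5|->5.5, |1|->1.5, |7|->7.5, |1|->1.5, |4|->3.5, |4|->3.5, |7|->7.5
Step 3: Attach original signs; sum ranks with positive sign and with negative sign.
W+ = 5.5 + 1.5 + 7.5 + 3.5 + 3.5 + 7.5 = 29
W- = 5.5 + 1.5 = 7
(Check: W+ + W- = 36 should equal n(n+1)/2 = 36.)
Step 4: Test statistic W = min(W+, W-) = 7.
Step 5: Ties in |d|, so use the tie-corrected normal approximation.
        E[W] = n(n+1)/4 = 8*9/4 = 18.
        Tie groups: |d|=1 (t=2), |d|=4 (t=2), |d|=5 (t=2), |d|=7 (t=2); sum(t^3 - t) = 24.
        Var[W] = n(n+1)(2n+1)/24 - sum(t^3-t)/48 = 1224/24 - 24/48 = 50.5.
        z = (W - E[W]) / sqrt(Var[W]) = (7 - 18) / 7.1063 = -1.5479.
        Two-sided p = 2*Phi(z) = 0.121643.
Step 6: alpha = 0.05. fail to reject H0.

W+ = 29, W- = 7, W = min = 7, p = 0.121643, fail to reject H0.


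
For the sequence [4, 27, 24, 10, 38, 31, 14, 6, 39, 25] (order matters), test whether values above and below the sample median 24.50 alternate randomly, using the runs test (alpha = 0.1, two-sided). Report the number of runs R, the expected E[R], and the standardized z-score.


Step 1: Compute median = 24.50; label A = above, B = below.
Labels in order: BABBAABBAA  (n_A = 5, n_B = 5)
Step 2: Count runs R = 6.
Step 3: Under H0 (random ordering), E[R] = 2*n_A*n_B/(n_A+n_B) + 1 = 2*5*5/10 + 1 = 6.0000.
        Var[R] = 2*n_A*n_B*(2*n_A*n_B - n_A - n_B) / ((n_A+n_B)^2 * (n_A+n_B-1)) = 2000/900 = 2.2222.
        SD[R] = 1.4907.
Step 4: R = E[R], so z = 0 with no continuity correction.
Step 5: Two-sided p-value via normal approximation = 2*(1 - Phi(|z|)) = 1.000000.
Step 6: alpha = 0.1. fail to reject H0.

R = 6, z = 0.0000, p = 1.000000, fail to reject H0.


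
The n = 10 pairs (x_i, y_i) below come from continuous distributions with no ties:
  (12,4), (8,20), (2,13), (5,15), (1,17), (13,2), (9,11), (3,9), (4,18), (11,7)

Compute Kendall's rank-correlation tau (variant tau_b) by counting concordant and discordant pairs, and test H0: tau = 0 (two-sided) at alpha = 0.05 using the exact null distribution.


Step 1: Enumerate the 45 unordered pairs (i,j) with i<j and classify each by sign(x_j-x_i) * sign(y_j-y_i).
  (1,2):dx=-4,dy=+16->D; (1,3):dx=-10,dy=+9->D; (1,4):dx=-7,dy=+11->D; (1,5):dx=-11,dy=+13->D
  (1,6):dx=+1,dy=-2->D; (1,7):dx=-3,dy=+7->D; (1,8):dx=-9,dy=+5->D; (1,9):dx=-8,dy=+14->D
  (1,10):dx=-1,dy=+3->D; (2,3):dx=-6,dy=-7->C; (2,4):dx=-3,dy=-5->C; (2,5):dx=-7,dy=-3->C
  (2,6):dx=+5,dy=-18->D; (2,7):dx=+1,dy=-9->D; (2,8):dx=-5,dy=-11->C; (2,9):dx=-4,dy=-2->C
  (2,10):dx=+3,dy=-13->D; (3,4):dx=+3,dy=+2->C; (3,5):dx=-1,dy=+4->D; (3,6):dx=+11,dy=-11->D
  (3,7):dx=+7,dy=-2->D; (3,8):dx=+1,dy=-4->D; (3,9):dx=+2,dy=+5->C; (3,10):dx=+9,dy=-6->D
  (4,5):dx=-4,dy=+2->D; (4,6):dx=+8,dy=-13->D; (4,7):dx=+4,dy=-4->D; (4,8):dx=-2,dy=-6->C
  (4,9):dx=-1,dy=+3->D; (4,10):dx=+6,dy=-8->D; (5,6):dx=+12,dy=-15->D; (5,7):dx=+8,dy=-6->D
  (5,8):dx=+2,dy=-8->D; (5,9):dx=+3,dy=+1->C; (5,10):dx=+10,dy=-10->D; (6,7):dx=-4,dy=+9->D
  (6,8):dx=-10,dy=+7->D; (6,9):dx=-9,dy=+16->D; (6,10):dx=-2,dy=+5->D; (7,8):dx=-6,dy=-2->C
  (7,9):dx=-5,dy=+7->D; (7,10):dx=+2,dy=-4->D; (8,9):dx=+1,dy=+9->C; (8,10):dx=+8,dy=-2->D
  (9,10):dx=+7,dy=-11->D
Step 2: C = 11, D = 34, total pairs = 45.
Step 3: tau = (C - D)/(n(n-1)/2) = (11 - 34)/45 = -0.511111.
Step 4: Exact two-sided p-value (enumerate n! = 3628800 permutations of y under H0): p = 0.046623.
Step 5: alpha = 0.05. reject H0.

tau_b = -0.5111 (C=11, D=34), p = 0.046623, reject H0.


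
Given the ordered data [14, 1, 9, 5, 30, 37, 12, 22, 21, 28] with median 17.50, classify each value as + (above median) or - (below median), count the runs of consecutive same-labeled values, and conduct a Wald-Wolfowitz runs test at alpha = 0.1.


Step 1: Compute median = 17.50; label A = above, B = below.
Labels in order: BBBBAABAAA  (n_A = 5, n_B = 5)
Step 2: Count runs R = 4.
Step 3: Under H0 (random ordering), E[R] = 2*n_A*n_B/(n_A+n_B) + 1 = 2*5*5/10 + 1 = 6.0000.
        Var[R] = 2*n_A*n_B*(2*n_A*n_B - n_A - n_B) / ((n_A+n_B)^2 * (n_A+n_B-1)) = 2000/900 = 2.2222.
        SD[R] = 1.4907.
Step 4: Continuity-corrected z = (R + 0.5 - E[R]) / SD[R] = (4 + 0.5 - 6.0000) / 1.4907 = -1.0062.
Step 5: Two-sided p-value via normal approximation = 2*(1 - Phi(|z|)) = 0.314305.
Step 6: alpha = 0.1. fail to reject H0.

R = 4, z = -1.0062, p = 0.314305, fail to reject H0.


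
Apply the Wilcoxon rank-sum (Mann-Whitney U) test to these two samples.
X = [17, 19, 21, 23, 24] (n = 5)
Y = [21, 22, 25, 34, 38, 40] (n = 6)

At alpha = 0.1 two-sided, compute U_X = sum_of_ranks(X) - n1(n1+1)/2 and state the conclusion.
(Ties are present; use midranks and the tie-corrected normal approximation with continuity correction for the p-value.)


Step 1: Combine and sort all 11 observations; assign midranks.
sorted (value, group): (17,X), (19,X), (21,X), (21,Y), (22,Y), (23,X), (24,X), (25,Y), (34,Y), (38,Y), (40,Y)
ranks: 17->1, 19->2, 21->3.5, 21->3.5, 22->5, 23->6, 24->7, 25->8, 34->9, 38->10, 40->11
Step 2: Rank sum for X: R1 = 1 + 2 + 3.5 + 6 + 7 = 19.5.
Step 3: U_X = R1 - n1(n1+1)/2 = 19.5 - 5*6/2 = 19.5 - 15 = 4.5.
       U_Y = n1*n2 - U_X = 30 - 4.5 = 25.5.
Step 4: Ties are present, so use the tie-corrected normal approximation (with continuity correction) for the p-value.
Step 5: p-value = 0.067264; compare to alpha = 0.1. reject H0.

U_X = 4.5, p = 0.067264, reject H0 at alpha = 0.1.


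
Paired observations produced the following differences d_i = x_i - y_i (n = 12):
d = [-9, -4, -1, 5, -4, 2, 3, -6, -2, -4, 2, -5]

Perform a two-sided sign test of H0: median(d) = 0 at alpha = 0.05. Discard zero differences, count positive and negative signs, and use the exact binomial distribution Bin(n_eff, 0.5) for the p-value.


Step 1: Discard zero differences. Original n = 12; n_eff = number of nonzero differences = 12.
Nonzero differences (with sign): -9, -4, -1, +5, -4, +2, +3, -6, -2, -4, +2, -5
Step 2: Count signs: positive = 4, negative = 8.
Step 3: Under H0: P(positive) = 0.5, so the number of positives S ~ Bin(12, 0.5).
Step 4: Two-sided exact p-value = sum of Bin(12,0.5) probabilities at or below the observed probability = 0.387695.
Step 5: alpha = 0.05. fail to reject H0.

n_eff = 12, pos = 4, neg = 8, p = 0.387695, fail to reject H0.


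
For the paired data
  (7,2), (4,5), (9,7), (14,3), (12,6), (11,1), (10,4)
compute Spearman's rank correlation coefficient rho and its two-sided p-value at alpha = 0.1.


Step 1: Rank x and y separately (midranks; no ties here).
rank(x): 7->2, 4->1, 9->3, 14->7, 12->6, 11->5, 10->4
rank(y): 2->2, 5->5, 7->7, 3->3, 6->6, 1->1, 4->4
Step 2: d_i = R_x(i) - R_y(i); compute d_i^2.
  (2-2)^2=0, (1-5)^2=16, (3-7)^2=16, (7-3)^2=16, (6-6)^2=0, (5-1)^2=16, (4-4)^2=0
sum(d^2) = 64.
Step 3: rho = 1 - 6*64 / (7*(7^2 - 1)) = 1 - 384/336 = -0.142857.
Step 4: Under H0, t = rho * sqrt((n-2)/(1-rho^2)) = -0.3227 ~ t(5).
Step 5: Two-sided p-value from the t-distribution with 5 df = 0.759945.
Step 6: alpha = 0.1. fail to reject H0.

rho = -0.1429, p = 0.759945, fail to reject H0 at alpha = 0.1.


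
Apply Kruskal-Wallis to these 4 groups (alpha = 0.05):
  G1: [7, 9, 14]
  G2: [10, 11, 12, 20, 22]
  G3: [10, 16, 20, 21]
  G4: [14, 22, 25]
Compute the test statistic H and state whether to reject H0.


Step 1: Combine all N = 15 observations and assign midranks.
sorted (value, group, rank): (7,G1,1), (9,G1,2), (10,G2,3.5), (10,G3,3.5), (11,G2,5), (12,G2,6), (14,G1,7.5), (14,G4,7.5), (16,G3,9), (20,G2,10.5), (20,G3,10.5), (21,G3,12), (22,G2,13.5), (22,G4,13.5), (25,G4,15)
Step 2: Sum ranks within each group.
R_1 = 10.5 (n_1 = 3)
R_2 = 38.5 (n_2 = 5)
R_3 = 35 (n_3 = 4)
R_4 = 36 (n_4 = 3)
Step 3: H = 12/(N(N+1)) * sum(R_i^2/n_i) - 3(N+1)
     = 12/(15*16) * (10.5^2/3 + 38.5^2/5 + 35^2/4 + 36^2/3) - 3*16
     = 0.050000 * 1071.45 - 48
     = 5.572500.
Step 4: Ties present; correction factor C = 1 - 24/(15^3 - 15) = 0.992857. Corrected H = 5.572500 / 0.992857 = 5.612590.
Step 5: Under H0, H ~ chi^2(3); p-value = 0.132057.
Step 6: alpha = 0.05. fail to reject H0.

H = 5.6126, df = 3, p = 0.132057, fail to reject H0.


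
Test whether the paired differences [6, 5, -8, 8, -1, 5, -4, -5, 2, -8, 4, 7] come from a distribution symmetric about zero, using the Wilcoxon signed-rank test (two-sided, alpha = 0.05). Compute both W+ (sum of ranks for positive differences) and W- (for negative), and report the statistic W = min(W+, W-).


Step 1: Drop any zero differences (none here) and take |d_i|.
|d| = [6, 5, 8, 8, 1, 5, 4, 5, 2, 8, 4, 7]
Step 2: Midrank |d_i| (ties get averaged ranks).
ranks: |6|->8, |5|->6, |8|->11, |8|->11, |1|->1, |5|->6, |4|->3.5, |5|->6, |2|->2, |8|->11, |4|->3.5, |7|->9
Step 3: Attach original signs; sum ranks with positive sign and with negative sign.
W+ = 8 + 6 + 11 + 6 + 2 + 3.5 + 9 = 45.5
W- = 11 + 1 + 3.5 + 6 + 11 = 32.5
(Check: W+ + W- = 78 should equal n(n+1)/2 = 78.)
Step 4: Test statistic W = min(W+, W-) = 32.5.
Step 5: Ties in |d|, so use the tie-corrected normal approximation.
        E[W] = n(n+1)/4 = 12*13/4 = 39.
        Tie groups: |d|=4 (t=2), |d|=5 (t=3), |d|=8 (t=3); sum(t^3 - t) = 54.
        Var[W] = n(n+1)(2n+1)/24 - sum(t^3-t)/48 = 3900/24 - 54/48 = 161.375.
        z = (W - E[W]) / sqrt(Var[W]) = (32.5 - 39) / 12.7033 = -0.5117.
        Two-sided p = 2*Phi(z) = 0.608878.
Step 6: alpha = 0.05. fail to reject H0.

W+ = 45.5, W- = 32.5, W = min = 32.5, p = 0.608878, fail to reject H0.


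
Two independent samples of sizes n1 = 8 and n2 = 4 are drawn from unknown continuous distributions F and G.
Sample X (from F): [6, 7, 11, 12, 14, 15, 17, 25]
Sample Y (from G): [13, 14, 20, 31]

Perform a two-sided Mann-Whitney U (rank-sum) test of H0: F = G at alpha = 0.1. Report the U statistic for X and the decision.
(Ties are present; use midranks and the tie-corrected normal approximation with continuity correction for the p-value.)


Step 1: Combine and sort all 12 observations; assign midranks.
sorted (value, group): (6,X), (7,X), (11,X), (12,X), (13,Y), (14,X), (14,Y), (15,X), (17,X), (20,Y), (25,X), (31,Y)
ranks: 6->1, 7->2, 11->3, 12->4, 13->5, 14->6.5, 14->6.5, 15->8, 17->9, 20->10, 25->11, 31->12
Step 2: Rank sum for X: R1 = 1 + 2 + 3 + 4 + 6.5 + 8 + 9 + 11 = 44.5.
Step 3: U_X = R1 - n1(n1+1)/2 = 44.5 - 8*9/2 = 44.5 - 36 = 8.5.
       U_Y = n1*n2 - U_X = 32 - 8.5 = 23.5.
Step 4: Ties are present, so use the tie-corrected normal approximation (with continuity correction) for the p-value.
Step 5: p-value = 0.233663; compare to alpha = 0.1. fail to reject H0.

U_X = 8.5, p = 0.233663, fail to reject H0 at alpha = 0.1.


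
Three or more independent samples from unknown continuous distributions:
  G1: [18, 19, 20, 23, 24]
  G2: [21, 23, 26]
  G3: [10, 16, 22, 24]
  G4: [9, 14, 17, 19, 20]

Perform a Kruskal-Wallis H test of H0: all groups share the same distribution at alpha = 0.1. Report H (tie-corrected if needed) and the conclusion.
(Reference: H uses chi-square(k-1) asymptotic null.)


Step 1: Combine all N = 17 observations and assign midranks.
sorted (value, group, rank): (9,G4,1), (10,G3,2), (14,G4,3), (16,G3,4), (17,G4,5), (18,G1,6), (19,G1,7.5), (19,G4,7.5), (20,G1,9.5), (20,G4,9.5), (21,G2,11), (22,G3,12), (23,G1,13.5), (23,G2,13.5), (24,G1,15.5), (24,G3,15.5), (26,G2,17)
Step 2: Sum ranks within each group.
R_1 = 52 (n_1 = 5)
R_2 = 41.5 (n_2 = 3)
R_3 = 33.5 (n_3 = 4)
R_4 = 26 (n_4 = 5)
Step 3: H = 12/(N(N+1)) * sum(R_i^2/n_i) - 3(N+1)
     = 12/(17*18) * (52^2/5 + 41.5^2/3 + 33.5^2/4 + 26^2/5) - 3*18
     = 0.039216 * 1530.65 - 54
     = 6.025327.
Step 4: Ties present; correction factor C = 1 - 24/(17^3 - 17) = 0.995098. Corrected H = 6.025327 / 0.995098 = 6.055008.
Step 5: Under H0, H ~ chi^2(3); p-value = 0.108964.
Step 6: alpha = 0.1. fail to reject H0.

H = 6.0550, df = 3, p = 0.108964, fail to reject H0.


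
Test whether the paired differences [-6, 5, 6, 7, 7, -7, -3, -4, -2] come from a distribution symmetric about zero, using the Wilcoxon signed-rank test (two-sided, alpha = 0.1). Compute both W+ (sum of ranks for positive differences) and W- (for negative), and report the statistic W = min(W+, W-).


Step 1: Drop any zero differences (none here) and take |d_i|.
|d| = [6, 5, 6, 7, 7, 7, 3, 4, 2]
Step 2: Midrank |d_i| (ties get averaged ranks).
ranks: |6|->5.5, |5|->4, |6|->5.5, |7|->8, |7|->8, |7|->8, |3|->2, |4|->3, |2|->1
Step 3: Attach original signs; sum ranks with positive sign and with negative sign.
W+ = 4 + 5.5 + 8 + 8 = 25.5
W- = 5.5 + 8 + 2 + 3 + 1 = 19.5
(Check: W+ + W- = 45 should equal n(n+1)/2 = 45.)
Step 4: Test statistic W = min(W+, W-) = 19.5.
Step 5: Ties in |d|, so use the tie-corrected normal approximation.
        E[W] = n(n+1)/4 = 9*10/4 = 22.5.
        Tie groups: |d|=6 (t=2), |d|=7 (t=3); sum(t^3 - t) = 30.
        Var[W] = n(n+1)(2n+1)/24 - sum(t^3-t)/48 = 1710/24 - 30/48 = 70.625.
        z = (W - E[W]) / sqrt(Var[W]) = (19.5 - 22.5) / 8.4039 = -0.3570.
        Two-sided p = 2*Phi(z) = 0.721108.
Step 6: alpha = 0.1. fail to reject H0.

W+ = 25.5, W- = 19.5, W = min = 19.5, p = 0.721108, fail to reject H0.


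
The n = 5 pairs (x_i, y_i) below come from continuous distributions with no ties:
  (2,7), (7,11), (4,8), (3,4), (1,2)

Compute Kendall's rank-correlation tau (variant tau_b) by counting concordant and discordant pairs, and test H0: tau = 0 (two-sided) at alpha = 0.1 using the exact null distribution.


Step 1: Enumerate the 10 unordered pairs (i,j) with i<j and classify each by sign(x_j-x_i) * sign(y_j-y_i).
  (1,2):dx=+5,dy=+4->C; (1,3):dx=+2,dy=+1->C; (1,4):dx=+1,dy=-3->D; (1,5):dx=-1,dy=-5->C
  (2,3):dx=-3,dy=-3->C; (2,4):dx=-4,dy=-7->C; (2,5):dx=-6,dy=-9->C; (3,4):dx=-1,dy=-4->C
  (3,5):dx=-3,dy=-6->C; (4,5):dx=-2,dy=-2->C
Step 2: C = 9, D = 1, total pairs = 10.
Step 3: tau = (C - D)/(n(n-1)/2) = (9 - 1)/10 = 0.800000.
Step 4: Exact two-sided p-value (enumerate n! = 120 permutations of y under H0): p = 0.083333.
Step 5: alpha = 0.1. reject H0.

tau_b = 0.8000 (C=9, D=1), p = 0.083333, reject H0.


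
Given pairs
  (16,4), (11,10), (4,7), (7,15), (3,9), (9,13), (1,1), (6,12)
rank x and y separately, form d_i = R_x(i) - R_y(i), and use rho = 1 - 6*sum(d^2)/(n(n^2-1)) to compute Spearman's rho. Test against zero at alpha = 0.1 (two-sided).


Step 1: Rank x and y separately (midranks; no ties here).
rank(x): 16->8, 11->7, 4->3, 7->5, 3->2, 9->6, 1->1, 6->4
rank(y): 4->2, 10->5, 7->3, 15->8, 9->4, 13->7, 1->1, 12->6
Step 2: d_i = R_x(i) - R_y(i); compute d_i^2.
  (8-2)^2=36, (7-5)^2=4, (3-3)^2=0, (5-8)^2=9, (2-4)^2=4, (6-7)^2=1, (1-1)^2=0, (4-6)^2=4
sum(d^2) = 58.
Step 3: rho = 1 - 6*58 / (8*(8^2 - 1)) = 1 - 348/504 = 0.309524.
Step 4: Under H0, t = rho * sqrt((n-2)/(1-rho^2)) = 0.7973 ~ t(6).
Step 5: Two-sided p-value from the t-distribution with 6 df = 0.455645.
Step 6: alpha = 0.1. fail to reject H0.

rho = 0.3095, p = 0.455645, fail to reject H0 at alpha = 0.1.


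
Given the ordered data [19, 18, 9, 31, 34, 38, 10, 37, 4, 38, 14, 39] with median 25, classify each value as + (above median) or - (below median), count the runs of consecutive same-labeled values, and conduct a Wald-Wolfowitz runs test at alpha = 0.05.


Step 1: Compute median = 25; label A = above, B = below.
Labels in order: BBBAAABABABA  (n_A = 6, n_B = 6)
Step 2: Count runs R = 8.
Step 3: Under H0 (random ordering), E[R] = 2*n_A*n_B/(n_A+n_B) + 1 = 2*6*6/12 + 1 = 7.0000.
        Var[R] = 2*n_A*n_B*(2*n_A*n_B - n_A - n_B) / ((n_A+n_B)^2 * (n_A+n_B-1)) = 4320/1584 = 2.7273.
        SD[R] = 1.6514.
Step 4: Continuity-corrected z = (R - 0.5 - E[R]) / SD[R] = (8 - 0.5 - 7.0000) / 1.6514 = 0.3028.
Step 5: Two-sided p-value via normal approximation = 2*(1 - Phi(|z|)) = 0.762069.
Step 6: alpha = 0.05. fail to reject H0.

R = 8, z = 0.3028, p = 0.762069, fail to reject H0.


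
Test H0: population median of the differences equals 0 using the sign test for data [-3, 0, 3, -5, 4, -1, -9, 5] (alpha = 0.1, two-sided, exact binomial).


Step 1: Discard zero differences. Original n = 8; n_eff = number of nonzero differences = 7.
Nonzero differences (with sign): -3, +3, -5, +4, -1, -9, +5
Step 2: Count signs: positive = 3, negative = 4.
Step 3: Under H0: P(positive) = 0.5, so the number of positives S ~ Bin(7, 0.5).
Step 4: Two-sided exact p-value = sum of Bin(7,0.5) probabilities at or below the observed probability = 1.000000.
Step 5: alpha = 0.1. fail to reject H0.

n_eff = 7, pos = 3, neg = 4, p = 1.000000, fail to reject H0.
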